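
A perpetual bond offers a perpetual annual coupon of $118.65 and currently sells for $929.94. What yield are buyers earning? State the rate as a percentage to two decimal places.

P = C/r ⇒ r = C/P = $118.65/$929.94 = 0.127589

12.76%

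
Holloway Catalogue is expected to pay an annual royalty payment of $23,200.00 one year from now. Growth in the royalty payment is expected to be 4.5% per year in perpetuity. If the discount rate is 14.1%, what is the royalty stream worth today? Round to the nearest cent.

Growing perpetuity: P = D₁ / (r − g) = $23,200.0000 / (0.141 − 0.045) = $241,666.67

$241666.67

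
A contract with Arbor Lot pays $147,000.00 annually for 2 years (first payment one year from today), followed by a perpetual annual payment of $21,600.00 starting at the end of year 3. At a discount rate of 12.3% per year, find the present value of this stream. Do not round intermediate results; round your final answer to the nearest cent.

PV of 2-year annuity: $147,000.00 × [1 − (1+0.123)^−2] / 0.123 = 247461.59988
Perpetuity value at year 2: $21,600.00 / 0.123 = 175609.75610
PV of perpetuity: 175609.75610 / (1+0.123)^2 = 139248.05162
Total PV = 247461.59988 + 139248.05162 = 386709.65151

$386709.65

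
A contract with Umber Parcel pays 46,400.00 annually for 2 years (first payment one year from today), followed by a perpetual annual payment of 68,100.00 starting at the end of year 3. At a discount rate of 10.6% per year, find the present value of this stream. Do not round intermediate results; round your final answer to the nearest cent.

605092.75

PV of 2-year annuity: 46,400.00 × [1 − (1+0.106)^−2] / 0.106 = 79885.15708
Perpetuity value at year 2: 68,100.00 / 0.106 = 642452.83019
PV of perpetuity: 642452.83019 / (1+0.106)^2 = 525207.58888
Total PV = 79885.15708 + 525207.58888 = 605092.74595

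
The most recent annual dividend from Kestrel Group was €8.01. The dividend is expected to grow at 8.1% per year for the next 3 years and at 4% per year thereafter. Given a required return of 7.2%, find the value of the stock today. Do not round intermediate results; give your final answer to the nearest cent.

€291.37

D_1 = 8.65881
D_2 = 9.36017
D_3 = 10.11835
Terminal value at year 3: TV = D_3×(1+g_2)/(r−g_2) = 10.52308/0.032 = 328.84630
P_0 = D_1/(1+r)^1 + D_2/(1+r)^2 + D_3/(1+r)^3 + TV/(1+r)^3
    = 8.07725 + 8.14506 + 8.21344 + 266.93689 = 291.37265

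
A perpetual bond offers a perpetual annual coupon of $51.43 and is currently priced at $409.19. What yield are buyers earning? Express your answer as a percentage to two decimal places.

12.57%

P = C/r ⇒ r = C/P = $51.43/$409.19 = 0.125687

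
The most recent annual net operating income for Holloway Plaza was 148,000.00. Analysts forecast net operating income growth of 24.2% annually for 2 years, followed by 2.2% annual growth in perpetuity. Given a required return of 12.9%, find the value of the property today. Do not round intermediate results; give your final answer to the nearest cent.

2052662.47

D_1 = 183816.00000
D_2 = 228299.47200
Terminal value at year 2: TV = D_2×(1+g_2)/(r−g_2) = 233322.06038/0.107 = 2180580.00359
P_0 = D_1/(1+r)^1 + D_2/(1+r)^2 + TV/(1+r)^2
    = 162813.10895 + 179108.84084 + 1710740.51720 = 2052662.46699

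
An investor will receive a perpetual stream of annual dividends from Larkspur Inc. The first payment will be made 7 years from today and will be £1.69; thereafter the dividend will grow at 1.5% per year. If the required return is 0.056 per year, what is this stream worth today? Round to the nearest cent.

Value at end of year 6: C₁ / (r − g) = £1.69 / (0.056 − 0.015) = £41.2195
Discount to today: PV = £41.2195 / (1 + 0.056)^6 = £41.2195 / 1.386703 = £29.72

£29.72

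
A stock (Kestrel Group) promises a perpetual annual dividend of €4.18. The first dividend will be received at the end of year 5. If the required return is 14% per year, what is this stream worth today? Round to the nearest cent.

€17.68

Value at end of year 4: C / r = €4.18 / 0.14 = €29.8571
Discount to today: PV = €29.8571 / (1 + 0.14)^4 = €29.8571 / 1.688960 = €17.68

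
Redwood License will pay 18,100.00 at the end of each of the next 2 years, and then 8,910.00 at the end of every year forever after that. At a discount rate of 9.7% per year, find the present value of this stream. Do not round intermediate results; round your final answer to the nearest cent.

107869.70

PV of 2-year annuity: 18,100.00 × [1 − (1+0.097)^−2] / 0.097 = 31540.14969
Perpetuity value at year 2: 8,910.00 / 0.097 = 91855.67010
PV of perpetuity: 91855.67010 / (1+0.097)^2 = 76329.55222
Total PV = 31540.14969 + 76329.55222 = 107869.70191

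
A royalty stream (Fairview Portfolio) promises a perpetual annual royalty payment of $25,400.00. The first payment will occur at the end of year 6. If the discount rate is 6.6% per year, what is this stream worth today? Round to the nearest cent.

Value at end of year 5: C / r = $25,400.00 / 0.066 = $384,848.4848
Discount to today: PV = $384,848.4848 / (1 + 0.066)^5 = $384,848.4848 / 1.376531 = $279,578.49

$279578.49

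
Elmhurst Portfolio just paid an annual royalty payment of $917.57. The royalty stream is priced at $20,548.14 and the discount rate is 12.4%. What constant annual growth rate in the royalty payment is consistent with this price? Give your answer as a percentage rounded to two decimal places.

7.60%

P = D₀(1+g)/(r−g) ⇒ P(r−g) = D₀(1+g) ⇒ g(P+D₀) = P·r − D₀
g = (P·r − D₀)/(P + D₀) = ($20,548.14×0.124 − $917.57) / ($20,548.14 + $917.57) = 0.075954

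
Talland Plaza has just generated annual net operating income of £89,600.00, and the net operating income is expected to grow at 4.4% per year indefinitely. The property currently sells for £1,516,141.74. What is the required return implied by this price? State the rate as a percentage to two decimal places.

10.57%

D₁ = £89,600.00 × 1.044 = £93,542.4000
P = D₁/(r − g) ⇒ r = D₁/P + g = £93,542.4000/£1,516,141.74 + 0.044 = 0.061698 + 0.044 = 0.105698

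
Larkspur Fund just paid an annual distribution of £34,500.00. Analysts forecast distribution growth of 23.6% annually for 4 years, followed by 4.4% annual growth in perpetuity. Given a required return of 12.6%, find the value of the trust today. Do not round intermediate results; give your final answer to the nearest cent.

£812874.02

D_1 = 42642.00000
D_2 = 52705.51200
D_3 = 65144.01283
D_4 = 80517.99986
Terminal value at year 4: TV = D_4×(1+g_2)/(r−g_2) = 84060.79185/0.082 = 1025131.60798
P_0 = D_1/(1+r)^1 + D_2/(1+r)^2 + D_3/(1+r)^3 + D_4/(1+r)^4 + TV/(1+r)^4
    = 37870.33748 + 41569.92640 + 45630.93164 + 50088.66031 + 637714.16294 = 812874.01876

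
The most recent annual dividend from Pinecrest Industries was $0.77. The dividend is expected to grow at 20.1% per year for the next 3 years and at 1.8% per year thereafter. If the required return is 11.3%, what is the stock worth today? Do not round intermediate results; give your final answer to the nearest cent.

D_1 = 0.92477
D_2 = 1.11065
D_3 = 1.33389
Terminal value at year 3: TV = D_3×(1+g_2)/(r−g_2) = 1.35790/0.095 = 14.29368
P_0 = D_1/(1+r)^1 + D_2/(1+r)^2 + D_3/(1+r)^3 + TV/(1+r)^3
    = 0.83088 + 0.89657 + 0.96746 + 10.36713 = 13.06205

$13.06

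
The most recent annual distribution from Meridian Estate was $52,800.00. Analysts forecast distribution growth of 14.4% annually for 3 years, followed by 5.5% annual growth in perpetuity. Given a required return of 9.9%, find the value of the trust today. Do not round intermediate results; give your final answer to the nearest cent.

D_1 = 60403.20000
D_2 = 69101.26080
D_3 = 79051.84236
Terminal value at year 3: TV = D_3×(1+g_2)/(r−g_2) = 83399.69368/0.044 = 1895447.58374
P_0 = D_1/(1+r)^1 + D_2/(1+r)^2 + D_3/(1+r)^3 + TV/(1+r)^3
    = 54961.96542 + 57212.45536 + 59555.09457 + 1427968.74487 = 1599698.26023

$1599698.26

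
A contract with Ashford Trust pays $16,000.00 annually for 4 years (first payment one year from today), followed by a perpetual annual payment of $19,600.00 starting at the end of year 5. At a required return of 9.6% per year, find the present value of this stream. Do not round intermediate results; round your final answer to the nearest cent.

$192655.64

PV of 4-year annuity: $16,000.00 × [1 − (1+0.096)^−4] / 0.096 = 51160.13777
Perpetuity value at year 4: $19,600.00 / 0.096 = 204166.66667
PV of perpetuity: 204166.66667 / (1+0.096)^4 = 141495.49790
Total PV = 51160.13777 + 141495.49790 = 192655.63567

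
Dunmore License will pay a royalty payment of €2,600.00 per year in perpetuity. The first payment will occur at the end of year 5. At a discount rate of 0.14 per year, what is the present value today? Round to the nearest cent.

€10995.78

Value at end of year 4: C / r = €2,600.00 / 0.14 = €18,571.4286
Discount to today: PV = €18,571.4286 / (1 + 0.14)^4 = €18,571.4286 / 1.688960 = €10,995.78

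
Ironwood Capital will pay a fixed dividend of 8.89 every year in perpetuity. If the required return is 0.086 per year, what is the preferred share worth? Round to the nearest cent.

Level perpetuity: PV = C / r = 8.89 / 0.086 = 103.37

103.37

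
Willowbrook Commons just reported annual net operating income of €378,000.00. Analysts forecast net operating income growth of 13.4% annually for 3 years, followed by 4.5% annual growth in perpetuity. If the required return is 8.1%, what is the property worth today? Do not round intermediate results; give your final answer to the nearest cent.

D_1 = 428652.00000
D_2 = 486091.36800
D_3 = 551227.61131
Terminal value at year 3: TV = D_3×(1+g_2)/(r−g_2) = 576032.85382/0.036 = 16000912.60614
P_0 = D_1/(1+r)^1 + D_2/(1+r)^2 + D_3/(1+r)^3 + TV/(1+r)^3
    = 396532.83996 + 415974.32055 + 436368.99122 + 12666822.10621 = 13915698.25794

€13915698.26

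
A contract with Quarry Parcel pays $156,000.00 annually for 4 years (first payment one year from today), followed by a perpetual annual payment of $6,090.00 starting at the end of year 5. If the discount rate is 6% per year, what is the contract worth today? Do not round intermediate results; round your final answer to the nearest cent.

PV of 4-year annuity: $156,000.00 × [1 − (1+0.06)^−4] / 0.06 = 540556.47558
Perpetuity value at year 4: $6,090.00 / 0.06 = 101500.00000
PV of perpetuity: 101500.00000 / (1+0.06)^4 = 80397.50682
Total PV = 540556.47558 + 80397.50682 = 620953.98240

$620953.98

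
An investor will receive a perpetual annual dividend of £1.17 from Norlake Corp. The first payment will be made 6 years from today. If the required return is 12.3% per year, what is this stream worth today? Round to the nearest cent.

£5.33

Value at end of year 5: C / r = £1.17 / 0.123 = £9.5122
Discount to today: PV = £9.5122 / (1 + 0.123)^5 = £9.5122 / 1.786071 = £5.33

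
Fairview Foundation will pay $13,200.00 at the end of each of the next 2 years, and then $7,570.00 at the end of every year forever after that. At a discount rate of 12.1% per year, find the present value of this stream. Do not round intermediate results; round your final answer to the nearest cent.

PV of 2-year annuity: $13,200.00 × [1 − (1+0.121)^−2] / 0.121 = 22279.39404
Perpetuity value at year 2: $7,570.00 / 0.121 = 62561.98347
PV of perpetuity: 62561.98347 / (1+0.121)^2 = 49785.08856
Total PV = 22279.39404 + 49785.08856 = 72064.48259

$72064.48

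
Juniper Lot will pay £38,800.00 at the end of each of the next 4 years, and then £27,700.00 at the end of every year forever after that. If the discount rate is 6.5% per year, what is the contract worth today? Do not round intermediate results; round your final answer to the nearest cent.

£464180.21

PV of 4-year annuity: £38,800.00 × [1 − (1+0.065)^−4] / 0.065 = 132920.98574
Perpetuity value at year 4: £27,700.00 / 0.065 = 426153.84615
PV of perpetuity: 426153.84615 / (1+0.065)^4 = 331259.22489
Total PV = 132920.98574 + 331259.22489 = 464180.21063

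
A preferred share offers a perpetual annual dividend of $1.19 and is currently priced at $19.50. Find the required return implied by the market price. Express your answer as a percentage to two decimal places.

6.10%

P = C/r ⇒ r = C/P = $1.19/$19.50 = 0.061026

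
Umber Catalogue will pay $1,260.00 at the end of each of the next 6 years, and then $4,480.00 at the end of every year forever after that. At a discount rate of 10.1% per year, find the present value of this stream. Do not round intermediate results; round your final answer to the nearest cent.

PV of 6-year annuity: $1,260.00 × [1 − (1+0.101)^−6] / 0.101 = 5471.58425
Perpetuity value at year 6: $4,480.00 / 0.101 = 44356.43564
PV of perpetuity: 44356.43564 / (1+0.101)^6 = 24901.91385
Total PV = 5471.58425 + 24901.91385 = 30373.49811

$30373.50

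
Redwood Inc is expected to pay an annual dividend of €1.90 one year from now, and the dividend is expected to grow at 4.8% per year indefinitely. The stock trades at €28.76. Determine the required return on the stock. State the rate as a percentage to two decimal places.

11.41%

P = D₁/(r − g) ⇒ r = D₁/P + g = €1.9000/€28.76 + 0.048 = 0.066064 + 0.048 = 0.114064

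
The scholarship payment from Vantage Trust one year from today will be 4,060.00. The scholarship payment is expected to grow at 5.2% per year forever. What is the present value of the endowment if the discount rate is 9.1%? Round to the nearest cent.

Growing perpetuity: P = D₁ / (r − g) = 4,060.0000 / (0.091 − 0.052) = 104,102.56

104102.56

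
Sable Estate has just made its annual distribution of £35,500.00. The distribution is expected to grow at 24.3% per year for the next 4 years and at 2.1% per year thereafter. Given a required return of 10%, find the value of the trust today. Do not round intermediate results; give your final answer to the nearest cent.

£942617.09

D_1 = 44126.50000
D_2 = 54849.23950
D_3 = 68177.60470
D_4 = 84744.76264
Terminal value at year 4: TV = D_4×(1+g_2)/(r−g_2) = 86524.40266/0.079 = 1095245.60324
P_0 = D_1/(1+r)^1 + D_2/(1+r)^2 + D_3/(1+r)^3 + D_4/(1+r)^4 + TV/(1+r)^4
    = 40115.00000 + 45329.95000 + 51222.84350 + 57881.81316 + 748067.48394 = 942617.09059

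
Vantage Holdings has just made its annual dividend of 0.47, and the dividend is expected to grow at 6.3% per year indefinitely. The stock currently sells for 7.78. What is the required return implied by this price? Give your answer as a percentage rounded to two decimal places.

12.72%

D₁ = 0.47 × 1.063 = 0.4996
P = D₁/(r − g) ⇒ r = D₁/P + g = 0.4996/7.78 + 0.063 = 0.064217 + 0.063 = 0.127217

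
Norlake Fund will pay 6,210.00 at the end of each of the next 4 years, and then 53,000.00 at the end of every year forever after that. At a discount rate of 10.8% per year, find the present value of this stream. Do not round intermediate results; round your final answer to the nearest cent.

344955.25

PV of 4-year annuity: 6,210.00 × [1 − (1+0.108)^−4] / 0.108 = 19348.74726
Perpetuity value at year 4: 53,000.00 / 0.108 = 490740.74074
PV of perpetuity: 490740.74074 / (1+0.108)^4 = 325606.50490
Total PV = 19348.74726 + 325606.50490 = 344955.25215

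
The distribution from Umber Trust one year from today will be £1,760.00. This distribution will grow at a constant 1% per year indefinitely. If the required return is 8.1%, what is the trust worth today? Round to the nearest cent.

Growing perpetuity: P = D₁ / (r − g) = £1,760.0000 / (0.081 − 0.01) = £24,788.73

£24788.73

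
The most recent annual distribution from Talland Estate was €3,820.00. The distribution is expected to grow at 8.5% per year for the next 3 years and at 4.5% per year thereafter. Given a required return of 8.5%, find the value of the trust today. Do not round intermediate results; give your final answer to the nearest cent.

€111257.50

D_1 = 4144.70000
D_2 = 4496.99950
D_3 = 4879.24446
Terminal value at year 3: TV = D_3×(1+g_2)/(r−g_2) = 5098.81046/0.04 = 127470.26145
P_0 = D_1/(1+r)^1 + D_2/(1+r)^2 + D_3/(1+r)^3 + TV/(1+r)^3
    = 3820.00000 + 3820.00000 + 3820.00000 + 99797.50000 = 111257.50000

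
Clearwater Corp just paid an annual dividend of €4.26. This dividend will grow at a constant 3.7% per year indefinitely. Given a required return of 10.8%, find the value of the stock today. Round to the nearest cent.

D₁ = D₀ × (1 + g) = €4.26 × 1.037 = €4.4176
Growing perpetuity: P = D₁ / (r − g) = €4.4176 / (0.108 − 0.037) = €62.22

€62.22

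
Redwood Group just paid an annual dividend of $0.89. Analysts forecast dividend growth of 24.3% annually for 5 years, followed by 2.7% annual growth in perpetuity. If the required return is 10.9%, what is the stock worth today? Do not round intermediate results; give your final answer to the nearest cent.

D_1 = 1.10627
D_2 = 1.37509
D_3 = 1.70924
D_4 = 2.12459
D_5 = 2.64086
Terminal value at year 5: TV = D_5×(1+g_2)/(r−g_2) = 2.71216/0.082 = 33.07518
P_0 = D_1/(1+r)^1 + D_2/(1+r)^2 + D_3/(1+r)^3 + D_4/(1+r)^4 + D_5/(1+r)^5 + TV/(1+r)^5
    = 0.99754 + 1.11807 + 1.25317 + 1.40459 + 1.57430 + 19.71717 = 26.06483

$26.06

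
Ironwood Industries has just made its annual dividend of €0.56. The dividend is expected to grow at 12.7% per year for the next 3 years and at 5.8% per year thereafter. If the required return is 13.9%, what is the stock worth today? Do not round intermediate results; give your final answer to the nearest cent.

€8.73

D_1 = 0.63112
D_2 = 0.71127
D_3 = 0.80160
Terminal value at year 3: TV = D_3×(1+g_2)/(r−g_2) = 0.84810/0.081 = 10.47033
P_0 = D_1/(1+r)^1 + D_2/(1+r)^2 + D_3/(1+r)^3 + TV/(1+r)^3
    = 0.55410 + 0.54826 + 0.54249 + 7.08581 = 8.73065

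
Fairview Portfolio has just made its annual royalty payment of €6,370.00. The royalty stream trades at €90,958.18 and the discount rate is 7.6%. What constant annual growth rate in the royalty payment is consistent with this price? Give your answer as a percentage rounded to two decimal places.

0.56%

P = D₀(1+g)/(r−g) ⇒ P(r−g) = D₀(1+g) ⇒ g(P+D₀) = P·r − D₀
g = (P·r − D₀)/(P + D₀) = (€90,958.18×0.076 − €6,370.00) / (€90,958.18 + €6,370.00) = 0.005577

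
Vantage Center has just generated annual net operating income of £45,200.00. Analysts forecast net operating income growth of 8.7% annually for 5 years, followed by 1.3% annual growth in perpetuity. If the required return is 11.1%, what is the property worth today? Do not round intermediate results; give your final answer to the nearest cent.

£630658.08

D_1 = 49132.40000
D_2 = 53406.91880
D_3 = 58053.32074
D_4 = 63103.95964
D_5 = 68594.00413
Terminal value at year 5: TV = D_5×(1+g_2)/(r−g_2) = 69485.72618/0.098 = 709038.02226
P_0 = D_1/(1+r)^1 + D_2/(1+r)^2 + D_3/(1+r)^3 + D_4/(1+r)^4 + D_5/(1+r)^5 + TV/(1+r)^5
    = 44223.58236 + 43268.25745 + 42333.56962 + 41419.07306 + 40524.33161 + 418889.26451 = 630658.07861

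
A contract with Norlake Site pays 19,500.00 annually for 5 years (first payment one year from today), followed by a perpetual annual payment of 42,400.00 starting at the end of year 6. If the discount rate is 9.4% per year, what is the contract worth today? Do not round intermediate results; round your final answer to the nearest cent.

362907.65

PV of 5-year annuity: 19,500.00 × [1 − (1+0.094)^−5] / 0.094 = 75067.48794
Perpetuity value at year 5: 42,400.00 / 0.094 = 451063.82979
PV of perpetuity: 451063.82979 / (1+0.094)^5 = 287840.16371
Total PV = 75067.48794 + 287840.16371 = 362907.65165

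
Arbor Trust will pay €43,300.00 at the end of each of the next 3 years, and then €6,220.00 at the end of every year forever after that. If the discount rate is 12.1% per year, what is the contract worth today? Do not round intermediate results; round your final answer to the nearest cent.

PV of 3-year annuity: €43,300.00 × [1 − (1+0.121)^−3] / 0.121 = 103820.84190
Perpetuity value at year 3: €6,220.00 / 0.121 = 51404.95868
PV of perpetuity: 51404.95868 / (1+0.121)^3 = 36491.20264
Total PV = 103820.84190 + 36491.20264 = 140312.04453

€140312.04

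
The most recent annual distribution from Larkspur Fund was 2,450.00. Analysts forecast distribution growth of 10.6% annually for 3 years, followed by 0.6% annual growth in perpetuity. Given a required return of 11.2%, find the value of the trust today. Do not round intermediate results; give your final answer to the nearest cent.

D_1 = 2709.70000
D_2 = 2996.92820
D_3 = 3314.60259
Terminal value at year 3: TV = D_3×(1+g_2)/(r−g_2) = 3334.49020/0.106 = 31457.45476
P_0 = D_1/(1+r)^1 + D_2/(1+r)^2 + D_3/(1+r)^3 + TV/(1+r)^3
    = 2436.78058 + 2423.63248 + 2410.55533 + 22877.53450 = 30148.50288

30148.50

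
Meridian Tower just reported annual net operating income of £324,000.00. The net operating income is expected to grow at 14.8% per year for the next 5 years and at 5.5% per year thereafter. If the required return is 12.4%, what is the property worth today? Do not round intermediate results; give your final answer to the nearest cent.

£7232648.26

D_1 = 371952.00000
D_2 = 427000.89600
D_3 = 490197.02861
D_4 = 562746.18884
D_5 = 646032.62479
Terminal value at year 5: TV = D_5×(1+g_2)/(r−g_2) = 681564.41915/0.069 = 9877745.20513
P_0 = D_1/(1+r)^1 + D_2/(1+r)^2 + D_3/(1+r)^3 + D_4/(1+r)^4 + D_5/(1+r)^5 + TV/(1+r)^5
    = 330918.14947 + 337984.01743 + 345200.75801 + 352571.59270 + 360099.81176 + 5505873.93349 = 7232648.26286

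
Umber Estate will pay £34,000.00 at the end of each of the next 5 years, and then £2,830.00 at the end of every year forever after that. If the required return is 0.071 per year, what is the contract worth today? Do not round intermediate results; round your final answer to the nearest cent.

PV of 5-year annuity: £34,000.00 × [1 − (1+0.071)^−5] / 0.071 = 139034.24175
Perpetuity value at year 5: £2,830.00 / 0.071 = 39859.15493
PV of perpetuity: 39859.15493 / (1+0.071)^5 = 28286.59892
Total PV = 139034.24175 + 28286.59892 = 167320.84068

£167320.84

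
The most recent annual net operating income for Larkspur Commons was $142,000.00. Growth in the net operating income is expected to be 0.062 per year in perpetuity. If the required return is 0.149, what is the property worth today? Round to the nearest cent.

D₁ = D₀ × (1 + g) = $142,000.00 × 1.062 = $150,804.0000
Growing perpetuity: P = D₁ / (r − g) = $150,804.0000 / (0.149 − 0.062) = $1,733,379.31

$1733379.31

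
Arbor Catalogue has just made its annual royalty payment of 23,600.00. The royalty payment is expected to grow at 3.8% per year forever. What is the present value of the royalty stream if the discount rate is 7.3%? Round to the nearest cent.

699908.57

D₁ = D₀ × (1 + g) = 23,600.00 × 1.038 = 24,496.8000
Growing perpetuity: P = D₁ / (r − g) = 24,496.8000 / (0.073 − 0.038) = 699,908.57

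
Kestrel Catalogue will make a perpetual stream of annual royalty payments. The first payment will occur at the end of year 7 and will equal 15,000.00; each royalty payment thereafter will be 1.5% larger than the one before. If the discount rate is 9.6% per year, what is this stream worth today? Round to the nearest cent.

106842.22

Value at end of year 6: C₁ / (r − g) = 15,000.00 / (0.096 − 0.015) = 185,185.1852
Discount to today: PV = 185,185.1852 / (1 + 0.096)^6 = 185,185.1852 / 1.733258 = 106,842.22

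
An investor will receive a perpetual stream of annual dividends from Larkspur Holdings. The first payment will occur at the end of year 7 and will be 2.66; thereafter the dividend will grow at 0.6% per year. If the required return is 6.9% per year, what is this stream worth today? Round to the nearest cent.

Value at end of year 6: C₁ / (r − g) = 2.66 / (0.069 − 0.006) = 42.2222
Discount to today: PV = 42.2222 / (1 + 0.069)^6 = 42.2222 / 1.492335 = 28.29

28.29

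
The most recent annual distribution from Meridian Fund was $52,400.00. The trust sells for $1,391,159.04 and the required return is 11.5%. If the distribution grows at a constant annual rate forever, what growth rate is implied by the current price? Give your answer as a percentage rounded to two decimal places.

P = D₀(1+g)/(r−g) ⇒ P(r−g) = D₀(1+g) ⇒ g(P+D₀) = P·r − D₀
g = (P·r − D₀)/(P + D₀) = ($1,391,159.04×0.115 − $52,400.00) / ($1,391,159.04 + $52,400.00) = 0.074526

7.45%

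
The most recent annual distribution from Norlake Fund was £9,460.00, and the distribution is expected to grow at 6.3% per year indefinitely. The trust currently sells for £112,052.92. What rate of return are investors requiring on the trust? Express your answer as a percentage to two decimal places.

15.27%

D₁ = £9,460.00 × 1.063 = £10,055.9800
P = D₁/(r − g) ⇒ r = D₁/P + g = £10,055.9800/£112,052.92 + 0.063 = 0.089743 + 0.063 = 0.152743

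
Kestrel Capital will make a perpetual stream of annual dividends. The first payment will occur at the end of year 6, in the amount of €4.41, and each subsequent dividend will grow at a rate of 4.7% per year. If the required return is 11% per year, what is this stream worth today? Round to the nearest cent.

€41.54

Value at end of year 5: C₁ / (r − g) = €4.41 / (0.11 − 0.047) = €70.0000
Discount to today: PV = €70.0000 / (1 + 0.11)^5 = €70.0000 / 1.685058 = €41.54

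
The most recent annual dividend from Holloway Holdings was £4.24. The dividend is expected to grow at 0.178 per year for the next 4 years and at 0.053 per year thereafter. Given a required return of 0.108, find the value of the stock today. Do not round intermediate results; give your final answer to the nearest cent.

D_1 = 4.99472
D_2 = 5.88378
D_3 = 6.93109
D_4 = 8.16483
Terminal value at year 4: TV = D_4×(1+g_2)/(r−g_2) = 8.59756/0.055 = 156.31934
P_0 = D_1/(1+r)^1 + D_2/(1+r)^2 + D_3/(1+r)^3 + D_4/(1+r)^4 + TV/(1+r)^4
    = 4.50787 + 4.79266 + 5.09545 + 5.41736 + 103.71789 = 123.53123

£123.53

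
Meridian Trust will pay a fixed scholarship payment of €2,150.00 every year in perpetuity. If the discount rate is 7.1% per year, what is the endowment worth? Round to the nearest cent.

€30281.69

Level perpetuity: PV = C / r = €2,150.00 / 0.071 = €30,281.69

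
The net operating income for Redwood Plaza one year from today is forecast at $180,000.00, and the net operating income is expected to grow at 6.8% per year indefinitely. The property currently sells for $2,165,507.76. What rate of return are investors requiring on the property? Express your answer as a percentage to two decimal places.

15.11%

P = D₁/(r − g) ⇒ r = D₁/P + g = $180,000.0000/$2,165,507.76 + 0.068 = 0.083121 + 0.068 = 0.151121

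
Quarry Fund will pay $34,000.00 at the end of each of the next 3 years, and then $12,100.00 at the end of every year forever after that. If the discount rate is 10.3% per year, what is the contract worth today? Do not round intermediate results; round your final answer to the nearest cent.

$171651.43

PV of 3-year annuity: $34,000.00 × [1 − (1+0.103)^−3] / 0.103 = 84108.38870
Perpetuity value at year 3: $12,100.00 / 0.103 = 117475.72816
PV of perpetuity: 117475.72816 / (1+0.103)^3 = 87543.03688
Total PV = 84108.38870 + 87543.03688 = 171651.42558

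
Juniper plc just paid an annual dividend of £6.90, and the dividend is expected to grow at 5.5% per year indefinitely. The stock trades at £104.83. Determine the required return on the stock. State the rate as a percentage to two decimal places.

12.44%

D₁ = £6.90 × 1.055 = £7.2795
P = D₁/(r − g) ⇒ r = D₁/P + g = £7.2795/£104.83 + 0.055 = 0.069441 + 0.055 = 0.124441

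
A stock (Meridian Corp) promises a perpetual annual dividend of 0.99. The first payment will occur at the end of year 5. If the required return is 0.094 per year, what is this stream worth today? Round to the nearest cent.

Value at end of year 4: C / r = 0.99 / 0.094 = 10.5319
Discount to today: PV = 10.5319 / (1 + 0.094)^4 = 10.5319 / 1.432416 = 7.35

7.35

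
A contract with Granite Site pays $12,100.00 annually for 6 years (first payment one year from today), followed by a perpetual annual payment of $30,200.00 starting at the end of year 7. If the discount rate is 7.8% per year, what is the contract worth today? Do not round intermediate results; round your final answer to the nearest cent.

$302995.25

PV of 6-year annuity: $12,100.00 × [1 − (1+0.078)^−6] / 0.078 = 56277.85714
Perpetuity value at year 6: $30,200.00 / 0.078 = 387179.48718
PV of perpetuity: 387179.48718 / (1+0.078)^6 = 246717.39746
Total PV = 56277.85714 + 246717.39746 = 302995.25460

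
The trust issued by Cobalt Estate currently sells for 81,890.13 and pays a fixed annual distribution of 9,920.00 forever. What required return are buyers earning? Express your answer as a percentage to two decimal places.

12.11%

P = C/r ⇒ r = C/P = 9,920.00/81,890.13 = 0.121138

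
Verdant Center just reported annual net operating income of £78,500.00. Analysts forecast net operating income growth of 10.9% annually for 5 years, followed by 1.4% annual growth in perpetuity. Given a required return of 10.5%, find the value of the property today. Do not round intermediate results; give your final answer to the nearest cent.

£1287444.33

D_1 = 87056.50000
D_2 = 96545.65850
D_3 = 107069.13528
D_4 = 118739.67102
D_5 = 131682.29516
Terminal value at year 5: TV = D_5×(1+g_2)/(r−g_2) = 133525.84730/0.091 = 1467317.00324
P_0 = D_1/(1+r)^1 + D_2/(1+r)^2 + D_3/(1+r)^3 + D_4/(1+r)^4 + D_5/(1+r)^5 + TV/(1+r)^5
    = 78784.16290 + 79069.35444 + 79355.57834 + 79642.83836 + 79931.13822 + 890661.25448 = 1287444.32674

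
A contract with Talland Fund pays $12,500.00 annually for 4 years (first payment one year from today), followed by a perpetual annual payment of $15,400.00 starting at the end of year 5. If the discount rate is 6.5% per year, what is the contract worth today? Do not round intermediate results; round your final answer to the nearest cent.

$226988.26

PV of 4-year annuity: $12,500.00 × [1 − (1+0.065)^−4] / 0.065 = 42822.48252
Perpetuity value at year 4: $15,400.00 / 0.065 = 236923.07692
PV of perpetuity: 236923.07692 / (1+0.065)^4 = 184165.77846
Total PV = 42822.48252 + 184165.77846 = 226988.26098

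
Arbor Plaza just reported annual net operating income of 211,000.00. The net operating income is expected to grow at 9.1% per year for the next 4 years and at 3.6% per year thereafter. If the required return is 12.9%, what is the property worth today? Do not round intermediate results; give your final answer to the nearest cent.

2824994.96

D_1 = 230201.00000
D_2 = 251149.29100
D_3 = 274003.87648
D_4 = 298938.22924
Terminal value at year 4: TV = D_4×(1+g_2)/(r−g_2) = 309700.00549/0.093 = 3330107.58595
P_0 = D_1/(1+r)^1 + D_2/(1+r)^2 + D_3/(1+r)^3 + D_4/(1+r)^4 + TV/(1+r)^4
    = 203898.13995 + 197035.31504 + 190403.47981 + 183994.85959 + 2049663.16705 = 2824994.96144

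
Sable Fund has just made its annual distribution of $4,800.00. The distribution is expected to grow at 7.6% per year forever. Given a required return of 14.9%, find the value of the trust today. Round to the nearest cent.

$70750.68

D₁ = D₀ × (1 + g) = $4,800.00 × 1.076 = $5,164.8000
Growing perpetuity: P = D₁ / (r − g) = $5,164.8000 / (0.149 − 0.076) = $70,750.68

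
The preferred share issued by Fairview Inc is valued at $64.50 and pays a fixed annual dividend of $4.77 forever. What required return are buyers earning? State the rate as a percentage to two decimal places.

7.40%

P = C/r ⇒ r = C/P = $4.77/$64.50 = 0.073953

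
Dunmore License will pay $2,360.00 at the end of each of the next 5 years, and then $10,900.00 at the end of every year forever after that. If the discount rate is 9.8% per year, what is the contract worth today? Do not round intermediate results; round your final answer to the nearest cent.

PV of 5-year annuity: $2,360.00 × [1 − (1+0.098)^−5] / 0.098 = 8992.15429
Perpetuity value at year 5: $10,900.00 / 0.098 = 111224.48980
PV of perpetuity: 111224.48980 / (1+0.098)^5 = 69692.92974
Total PV = 8992.15429 + 69692.92974 = 78685.08402

$78685.08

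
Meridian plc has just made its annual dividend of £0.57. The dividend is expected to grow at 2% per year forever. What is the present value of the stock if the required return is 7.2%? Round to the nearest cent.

D₁ = D₀ × (1 + g) = £0.57 × 1.02 = £0.5814
Growing perpetuity: P = D₁ / (r − g) = £0.5814 / (0.072 − 0.02) = £11.18

£11.18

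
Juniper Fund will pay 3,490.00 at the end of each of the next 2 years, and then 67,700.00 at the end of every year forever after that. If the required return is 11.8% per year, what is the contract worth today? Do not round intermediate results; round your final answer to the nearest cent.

464924.77

PV of 2-year annuity: 3,490.00 × [1 − (1+0.118)^−2] / 0.118 = 5913.81556
Perpetuity value at year 2: 67,700.00 / 0.118 = 573728.81356
PV of perpetuity: 573728.81356 / (1+0.118)^2 = 459010.95871
Total PV = 5913.81556 + 459010.95871 = 464924.77427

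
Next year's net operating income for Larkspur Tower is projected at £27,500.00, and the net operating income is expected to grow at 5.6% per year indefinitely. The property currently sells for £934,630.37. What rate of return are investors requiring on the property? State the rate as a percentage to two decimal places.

P = D₁/(r − g) ⇒ r = D₁/P + g = £27,500.0000/£934,630.37 + 0.056 = 0.029423 + 0.056 = 0.085423

8.54%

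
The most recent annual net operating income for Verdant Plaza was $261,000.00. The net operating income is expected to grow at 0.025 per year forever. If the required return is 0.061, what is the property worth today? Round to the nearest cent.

D₁ = D₀ × (1 + g) = $261,000.00 × 1.025 = $267,525.0000
Growing perpetuity: P = D₁ / (r − g) = $267,525.0000 / (0.061 − 0.025) = $7,431,250.00

$7431250.00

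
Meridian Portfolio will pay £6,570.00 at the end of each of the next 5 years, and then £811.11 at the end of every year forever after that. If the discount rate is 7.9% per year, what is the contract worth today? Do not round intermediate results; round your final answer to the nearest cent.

£33321.52

PV of 5-year annuity: £6,570.00 × [1 − (1+0.079)^−5] / 0.079 = 26301.38855
Perpetuity value at year 5: £811.11 / 0.079 = 10267.21519
PV of perpetuity: 10267.21519 / (1+0.079)^5 = 7020.13463
Total PV = 26301.38855 + 7020.13463 = 33321.52319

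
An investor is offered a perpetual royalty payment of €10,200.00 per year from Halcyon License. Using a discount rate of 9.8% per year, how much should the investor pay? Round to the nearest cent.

€104081.63

Level perpetuity: PV = C / r = €10,200.00 / 0.098 = €104,081.63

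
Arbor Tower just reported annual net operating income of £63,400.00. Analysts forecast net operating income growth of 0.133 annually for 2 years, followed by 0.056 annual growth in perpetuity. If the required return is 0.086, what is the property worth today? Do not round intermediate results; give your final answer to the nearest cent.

D_1 = 71832.20000
D_2 = 81385.88260
Terminal value at year 2: TV = D_2×(1+g_2)/(r−g_2) = 85943.49203/0.03 = 2864783.06752
P_0 = D_1/(1+r)^1 + D_2/(1+r)^2 + TV/(1+r)^2
    = 66143.83057 + 69006.40887 + 2429025.59235 = 2564175.83180

£2564175.83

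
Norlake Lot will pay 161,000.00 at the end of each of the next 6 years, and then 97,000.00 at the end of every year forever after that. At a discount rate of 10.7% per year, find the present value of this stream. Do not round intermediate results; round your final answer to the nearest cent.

1179652.61

PV of 6-year annuity: 161,000.00 × [1 − (1+0.107)^−6] / 0.107 = 687043.73477
Perpetuity value at year 6: 97,000.00 / 0.107 = 906542.05607
PV of perpetuity: 906542.05607 / (1+0.107)^6 = 492608.87426
Total PV = 687043.73477 + 492608.87426 = 1179652.60903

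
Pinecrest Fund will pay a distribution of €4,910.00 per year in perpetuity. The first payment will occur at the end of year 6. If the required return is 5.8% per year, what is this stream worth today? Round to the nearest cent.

Value at end of year 5: C / r = €4,910.00 / 0.058 = €84,655.1724
Discount to today: PV = €84,655.1724 / (1 + 0.058)^5 = €84,655.1724 / 1.325648 = €63,859.45

€63859.45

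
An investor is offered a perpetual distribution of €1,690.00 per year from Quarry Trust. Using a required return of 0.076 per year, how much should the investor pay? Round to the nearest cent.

€22236.84

Level perpetuity: PV = C / r = €1,690.00 / 0.076 = €22,236.84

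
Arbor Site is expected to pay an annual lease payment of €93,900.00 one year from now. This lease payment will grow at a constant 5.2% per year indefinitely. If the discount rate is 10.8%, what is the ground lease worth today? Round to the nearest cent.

€1676785.71

Growing perpetuity: P = D₁ / (r − g) = €93,900.0000 / (0.108 − 0.052) = €1,676,785.71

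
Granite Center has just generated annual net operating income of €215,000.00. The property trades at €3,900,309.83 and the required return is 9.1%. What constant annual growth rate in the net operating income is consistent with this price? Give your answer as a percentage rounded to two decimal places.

3.40%

P = D₀(1+g)/(r−g) ⇒ P(r−g) = D₀(1+g) ⇒ g(P+D₀) = P·r − D₀
g = (P·r − D₀)/(P + D₀) = (€3,900,309.83×0.091 − €215,000.00) / (€3,900,309.83 + €215,000.00) = 0.034002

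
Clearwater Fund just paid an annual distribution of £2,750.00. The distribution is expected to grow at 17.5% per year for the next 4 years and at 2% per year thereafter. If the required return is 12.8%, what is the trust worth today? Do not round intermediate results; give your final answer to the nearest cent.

£42773.64

D_1 = 3231.25000
D_2 = 3796.71875
D_3 = 4461.14453
D_4 = 5241.84482
Terminal value at year 4: TV = D_4×(1+g_2)/(r−g_2) = 5346.68172/0.108 = 49506.31223
P_0 = D_1/(1+r)^1 + D_2/(1+r)^2 + D_3/(1+r)^3 + D_4/(1+r)^4 + TV/(1+r)^4
    = 2864.58333 + 2983.94097 + 3108.27185 + 3237.78317 + 30579.06330 = 42773.64263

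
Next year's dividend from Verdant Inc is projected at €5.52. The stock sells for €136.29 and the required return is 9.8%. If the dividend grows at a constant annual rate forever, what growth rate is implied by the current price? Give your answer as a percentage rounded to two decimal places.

P = D₁/(r−g) ⇒ g = r − D₁/P = 0.098 − €5.52/€136.29 = 0.057498

5.75%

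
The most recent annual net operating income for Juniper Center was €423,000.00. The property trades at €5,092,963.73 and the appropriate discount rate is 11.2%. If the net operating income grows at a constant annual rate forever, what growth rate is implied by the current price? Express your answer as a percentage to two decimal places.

P = D₀(1+g)/(r−g) ⇒ P(r−g) = D₀(1+g) ⇒ g(P+D₀) = P·r − D₀
g = (P·r − D₀)/(P + D₀) = (€5,092,963.73×0.112 − €423,000.00) / (€5,092,963.73 + €423,000.00) = 0.026725

2.67%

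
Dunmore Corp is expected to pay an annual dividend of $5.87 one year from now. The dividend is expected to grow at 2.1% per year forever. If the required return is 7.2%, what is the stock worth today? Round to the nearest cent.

$115.10

Growing perpetuity: P = D₁ / (r − g) = $5.8700 / (0.072 − 0.021) = $115.10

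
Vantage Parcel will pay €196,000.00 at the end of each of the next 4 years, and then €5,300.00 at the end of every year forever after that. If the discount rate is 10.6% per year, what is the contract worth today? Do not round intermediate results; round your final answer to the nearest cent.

€646724.84

PV of 4-year annuity: €196,000.00 × [1 − (1+0.106)^−4] / 0.106 = 613309.22416
Perpetuity value at year 4: €5,300.00 / 0.106 = 50000.00000
PV of perpetuity: 50000.00000 / (1+0.106)^4 = 33415.61792
Total PV = 613309.22416 + 33415.61792 = 646724.84208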